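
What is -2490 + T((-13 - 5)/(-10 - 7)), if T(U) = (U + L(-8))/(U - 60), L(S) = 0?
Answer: -415833/167 ≈ -2490.0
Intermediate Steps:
T(U) = U/(-60 + U) (T(U) = (U + 0)/(U - 60) = U/(-60 + U))
-2490 + T((-13 - 5)/(-10 - 7)) = -2490 + ((-13 - 5)/(-10 - 7))/(-60 + (-13 - 5)/(-10 - 7)) = -2490 + (-18/(-17))/(-60 - 18/(-17)) = -2490 + (-18*(-1/17))/(-60 - 18*(-1/17)) = -2490 + 18/(17*(-60 + 18/17)) = -2490 + 18/(17*(-1002/17)) = -2490 + (18/17)*(-17/1002) = -2490 - 3/167 = -415833/167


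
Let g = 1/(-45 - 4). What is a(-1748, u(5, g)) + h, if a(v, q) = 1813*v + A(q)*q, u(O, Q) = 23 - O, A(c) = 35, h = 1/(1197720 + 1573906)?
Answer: -8781880351243/2771626 ≈ -3.1685e+6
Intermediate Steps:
h = 1/2771626 ≈ 3.6080e-7
g = -1/49 (g = 1/(-49) = -1/49 ≈ -0.020408)
a(v, q) = 35*q + 1813*v (a(v, q) = 1813*v + 35*q = 35*q + 1813*v)
a(-1748, u(5, g)) + h = (35*(23 - 1*5) + 1813*(-1748)) + 1/2771626 = (35*(23 - 5) - 3169124) + 1/2771626 = (35*18 - 3169124) + 1/2771626 = (630 - 3169124) + 1/2771626 = -3168494 + 1/2771626 = -8781880351243/2771626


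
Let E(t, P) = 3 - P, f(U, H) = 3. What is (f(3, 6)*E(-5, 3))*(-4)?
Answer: 0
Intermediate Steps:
(f(3, 6)*E(-5, 3))*(-4) = (3*(3 - 1*3))*(-4) = (3*(3 - 3))*(-4) = (3*0)*(-4) = 0*(-4) = 0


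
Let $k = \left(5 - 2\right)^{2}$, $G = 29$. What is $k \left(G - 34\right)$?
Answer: $-45$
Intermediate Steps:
$k = 9$ ($k = 3^{2} = 9$)
$k \left(G - 34\right) = 9 \left(29 - 34\right) = 9 \left(-5\right) = -45$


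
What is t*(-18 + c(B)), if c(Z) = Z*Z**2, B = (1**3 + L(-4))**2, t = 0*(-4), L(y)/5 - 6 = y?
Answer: 0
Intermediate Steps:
L(y) = 30 + 5*y
t = 0
B = 121 (B = (1**3 + (30 + 5*(-4)))**2 = (1 + (30 - 20))**2 = (1 + 10)**2 = 11**2 = 121)
c(Z) = Z**3
t*(-18 + c(B)) = 0*(-18 + 121**3) = 0*(-18 + 1771561) = 0*1771543 = 0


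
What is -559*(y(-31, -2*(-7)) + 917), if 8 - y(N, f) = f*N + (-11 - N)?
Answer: -748501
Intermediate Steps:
y(N, f) = 19 + N - N*f (y(N, f) = 8 - (f*N + (-11 - N)) = 8 - (N*f + (-11 - N)) = 8 - (-11 - N + N*f) = 8 + (11 + N - N*f) = 19 + N - N*f)
-559*(y(-31, -2*(-7)) + 917) = -559*((19 - 31 - 1*(-31)*(-2*(-7))) + 917) = -559*((19 - 31 - 1*(-31)*14) + 917) = -559*((19 - 31 + 434) + 917) = -559*(422 + 917) = -559*1339 = -748501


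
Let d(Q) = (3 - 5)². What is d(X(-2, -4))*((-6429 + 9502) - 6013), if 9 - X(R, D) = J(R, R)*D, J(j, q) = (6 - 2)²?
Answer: -11760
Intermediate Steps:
J(j, q) = 16 (J(j, q) = 4² = 16)
X(R, D) = 9 - 16*D
d(Q) = 4 (d(Q) = (-2)² = 4)
d(X(-2, -4))*((-6429 + 9502) - 6013) = 4*((-6429 + 9502) - 6013) = 4*(3073 - 6013) = 4*(-2940) = -11760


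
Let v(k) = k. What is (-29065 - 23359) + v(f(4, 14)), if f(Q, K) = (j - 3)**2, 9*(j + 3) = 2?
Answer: -4243640/81 ≈ -52391.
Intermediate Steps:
j = -25/9 (j = -3 + (1/9)*2 = -3 + 2/9 = -25/9 ≈ -2.7778)
f(Q, K) = 2704/81 (f(Q, K) = (-25/9 - 3)**2 = (-52/9)**2 = 2704/81)
(-29065 - 23359) + v(f(4, 14)) = (-29065 - 23359) + 2704/81 = -52424 + 2704/81 = -4243640/81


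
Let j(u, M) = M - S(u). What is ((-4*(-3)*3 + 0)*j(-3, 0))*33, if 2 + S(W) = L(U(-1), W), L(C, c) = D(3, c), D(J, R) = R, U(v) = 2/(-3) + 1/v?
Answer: 5940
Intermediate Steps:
U(v) = -⅔ + 1/v (U(v) = 2*(-⅓) + 1/v = -⅔ + 1/v)
L(C, c) = c
S(W) = -2 + W
j(u, M) = 2 + M - u (j(u, M) = M - (-2 + u) = M + (2 - u) = 2 + M - u)
((-4*(-3)*3 + 0)*j(-3, 0))*33 = ((-4*(-3)*3 + 0)*(2 + 0 - 1*(-3)))*33 = ((12*3 + 0)*(2 + 0 + 3))*33 = ((36 + 0)*5)*33 = (36*5)*33 = 180*33 = 5940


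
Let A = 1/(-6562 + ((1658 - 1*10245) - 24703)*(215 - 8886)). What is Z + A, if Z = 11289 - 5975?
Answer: 1533891562793/288651028 ≈ 5314.0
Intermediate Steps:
A = 1/288651028 (A = 1/(-6562 + ((1658 - 10245) - 24703)*(-8671)) = 1/(-6562 + (-8587 - 24703)*(-8671)) = 1/(-6562 - 33290*(-8671)) = 1/(-6562 + 288657590) = 1/288651028 ≈ 3.4644e-9)
Z = 5314
Z + A = 5314 + 1/288651028 = 1533891562793/288651028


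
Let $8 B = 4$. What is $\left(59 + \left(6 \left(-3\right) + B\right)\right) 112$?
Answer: $4648$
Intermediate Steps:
$B = \frac{1}{2}$ ($B = \frac{1}{8} \cdot 4 = \frac{1}{2} \approx 0.5$)
$\left(59 + \left(6 \left(-3\right) + B\right)\right) 112 = \left(59 + \left(6 \left(-3\right) + \frac{1}{2}\right)\right) 112 = \left(59 + \left(-18 + \frac{1}{2}\right)\right) 112 = \left(59 - \frac{35}{2}\right) 112 = \frac{83}{2} \cdot 112 = 4648$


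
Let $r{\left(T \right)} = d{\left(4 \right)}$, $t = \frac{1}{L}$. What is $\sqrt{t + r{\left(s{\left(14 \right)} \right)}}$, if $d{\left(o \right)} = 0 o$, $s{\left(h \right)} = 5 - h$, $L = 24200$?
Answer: $\frac{\sqrt{2}}{220} \approx 0.0064282$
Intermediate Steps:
$d{\left(o \right)} = 0$
$t = \frac{1}{24200} \approx 4.1322 \cdot 10^{-5}$
$r{\left(T \right)} = 0$
$\sqrt{t + r{\left(s{\left(14 \right)} \right)}} = \sqrt{\frac{1}{24200} + 0} = \sqrt{\frac{1}{24200}} = \frac{\sqrt{2}}{220}$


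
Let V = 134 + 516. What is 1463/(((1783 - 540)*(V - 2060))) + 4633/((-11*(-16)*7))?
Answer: 369006017/98147280 ≈ 3.7597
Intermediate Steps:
V = 650
1463/(((1783 - 540)*(V - 2060))) + 4633/((-11*(-16)*7)) = 1463/(((1783 - 540)*(650 - 2060))) + 4633/((-11*(-16)*7)) = 1463/((1243*(-1410))) + 4633/((176*7)) = 1463/(-1752630) + 4633/1232 = 1463*(-1/1752630) + 4633*(1/1232) = -133/159330 + 4633/1232 = 369006017/98147280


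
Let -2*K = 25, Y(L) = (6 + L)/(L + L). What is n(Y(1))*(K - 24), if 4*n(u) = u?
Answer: -511/16 ≈ -31.938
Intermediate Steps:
Y(L) = (6 + L)/(2*L) (Y(L) = (6 + L)/((2*L)) = (6 + L)*(1/(2*L)) = (6 + L)/(2*L))
K = -25/2 (K = -½*25 = -25/2 ≈ -12.500)
n(u) = u/4
n(Y(1))*(K - 24) = (((½)*(6 + 1)/1)/4)*(-25/2 - 24) = (((½)*1*7)/4)*(-73/2) = ((¼)*(7/2))*(-73/2) = (7/8)*(-73/2) = -511/16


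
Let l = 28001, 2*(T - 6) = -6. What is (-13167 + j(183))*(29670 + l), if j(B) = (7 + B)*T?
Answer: -726481587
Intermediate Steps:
T = 3 (T = 6 + (½)*(-6) = 6 - 3 = 3)
j(B) = 21 + 3*B (j(B) = (7 + B)*3 = 21 + 3*B)
(-13167 + j(183))*(29670 + l) = (-13167 + (21 + 3*183))*(29670 + 28001) = (-13167 + (21 + 549))*57671 = (-13167 + 570)*57671 = -12597*57671 = -726481587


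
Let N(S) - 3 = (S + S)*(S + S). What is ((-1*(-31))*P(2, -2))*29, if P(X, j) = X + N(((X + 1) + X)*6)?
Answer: 3240895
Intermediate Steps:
N(S) = 3 + 4*S² (N(S) = 3 + (S + S)*(S + S) = 3 + (2*S)*(2*S) = 3 + 4*S²)
P(X, j) = 3 + X + 4*(6 + 12*X)² (P(X, j) = X + (3 + 4*(((X + 1) + X)*6)²) = X + (3 + 4*(((1 + X) + X)*6)²) = X + (3 + 4*((1 + 2*X)*6)²) = X + (3 + 4*(6 + 12*X)²) = 3 + X + 4*(6 + 12*X)²)
((-1*(-31))*P(2, -2))*29 = ((-1*(-31))*(147 + 576*2² + 577*2))*29 = (31*(147 + 576*4 + 1154))*29 = (31*(147 + 2304 + 1154))*29 = (31*3605)*29 = 111755*29 = 3240895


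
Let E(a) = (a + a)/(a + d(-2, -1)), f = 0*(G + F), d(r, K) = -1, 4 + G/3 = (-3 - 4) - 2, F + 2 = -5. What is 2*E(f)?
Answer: 0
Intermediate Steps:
F = -7 (F = -2 - 5 = -7)
G = -39 (G = -12 + 3*((-3 - 4) - 2) = -12 + 3*(-7 - 2) = -12 + 3*(-9) = -12 - 27 = -39)
f = 0 (f = 0*(-39 - 7) = 0*(-46) = 0)
E(a) = 2*a/(-1 + a) (E(a) = (a + a)/(a - 1) = (2*a)/(-1 + a) = 2*a/(-1 + a))
2*E(f) = 2*(2*0/(-1 + 0)) = 2*(2*0/(-1)) = 2*(2*0*(-1)) = 2*0 = 0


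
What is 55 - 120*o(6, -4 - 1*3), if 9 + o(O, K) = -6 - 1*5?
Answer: 2455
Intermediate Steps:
o(O, K) = -20 (o(O, K) = -9 + (-6 - 1*5) = -9 + (-6 - 5) = -9 - 11 = -20)
55 - 120*o(6, -4 - 1*3) = 55 - 120*(-20) = 55 + 2400 = 2455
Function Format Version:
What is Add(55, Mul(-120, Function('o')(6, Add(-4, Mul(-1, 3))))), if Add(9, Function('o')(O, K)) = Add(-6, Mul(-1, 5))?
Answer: 2455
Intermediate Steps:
Function('o')(O, K) = -20 (Function('o')(O, K) = Add(-9, Add(-6, Mul(-1, 5))) = Add(-9, Add(-6, -5)) = Add(-9, -11) = -20)
Add(55, Mul(-120, Function('o')(6, Add(-4, Mul(-1, 3))))) = Add(55, Mul(-120, -20)) = Add(55, 2400) = 2455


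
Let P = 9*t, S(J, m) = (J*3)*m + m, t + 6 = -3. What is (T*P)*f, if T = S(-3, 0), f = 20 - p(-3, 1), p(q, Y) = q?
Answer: 0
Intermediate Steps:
t = -9 (t = -6 - 3 = -9)
S(J, m) = m + 3*J*m (S(J, m) = (3*J)*m + m = 3*J*m + m = m + 3*J*m)
P = -81 (P = 9*(-9) = -81)
f = 23 (f = 20 - 1*(-3) = 20 + 3 = 23)
T = 0 (T = 0*(1 + 3*(-3)) = 0*(1 - 9) = 0*(-8) = 0)
(T*P)*f = (0*(-81))*23 = 0*23 = 0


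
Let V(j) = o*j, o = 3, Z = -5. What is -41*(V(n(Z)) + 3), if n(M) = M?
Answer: 492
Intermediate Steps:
V(j) = 3*j
-41*(V(n(Z)) + 3) = -41*(3*(-5) + 3) = -41*(-15 + 3) = -41*(-12) = 492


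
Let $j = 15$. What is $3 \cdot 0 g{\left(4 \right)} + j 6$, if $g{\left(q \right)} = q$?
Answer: $90$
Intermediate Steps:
$3 \cdot 0 g{\left(4 \right)} + j 6 = 3 \cdot 0 \cdot 4 + 15 \cdot 6 = 0 \cdot 4 + 90 = 0 + 90 = 90$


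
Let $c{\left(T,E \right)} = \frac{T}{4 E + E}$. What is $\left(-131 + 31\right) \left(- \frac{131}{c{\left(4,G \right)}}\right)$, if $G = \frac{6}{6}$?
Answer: $16375$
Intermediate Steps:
$G = 1$ ($G = 6 \cdot \frac{1}{6} = 1$)
$c{\left(T,E \right)} = \frac{T}{5 E}$
$\left(-131 + 31\right) \left(- \frac{131}{c{\left(4,G \right)}}\right) = \left(-131 + 31\right) \left(- \frac{131}{\frac{1}{5} \cdot 4 \cdot 1^{-1}}\right) = - 100 \left(- \frac{131}{\frac{1}{5} \cdot 4 \cdot 1}\right) = - 100 \left(- \frac{131}{\frac{4}{5}}\right) = - 100 \left(\left(-131\right) \frac{5}{4}\right) = \left(-100\right) \left(- \frac{655}{4}\right) = 16375$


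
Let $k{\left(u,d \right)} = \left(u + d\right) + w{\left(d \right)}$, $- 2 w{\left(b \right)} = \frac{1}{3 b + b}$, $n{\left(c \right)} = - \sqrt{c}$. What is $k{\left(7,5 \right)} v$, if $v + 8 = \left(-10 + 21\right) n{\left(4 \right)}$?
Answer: $- \frac{1437}{4} \approx -359.25$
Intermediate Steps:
$w{\left(b \right)} = - \frac{1}{8 b}$ ($w{\left(b \right)} = - \frac{1}{2 \left(3 b + b\right)} = - \frac{1}{2 \cdot 4 b} = - \frac{\frac{1}{4} \frac{1}{b}}{2} = - \frac{1}{8 b}$)
$k{\left(u,d \right)} = d + u - \frac{1}{8 d}$ ($k{\left(u,d \right)} = \left(u + d\right) - \frac{1}{8 d} = \left(d + u\right) - \frac{1}{8 d} = d + u - \frac{1}{8 d}$)
$v = -30$ ($v = -8 + \left(-10 + 21\right) \left(- \sqrt{4}\right) = -8 + 11 \left(\left(-1\right) 2\right) = -8 + 11 \left(-2\right) = -8 - 22 = -30$)
$k{\left(7,5 \right)} v = \left(5 + 7 - \frac{1}{8 \cdot 5}\right) \left(-30\right) = \left(5 + 7 - \frac{1}{40}\right) \left(-30\right) = \frac{479}{40} \left(-30\right) = - \frac{1437}{4}$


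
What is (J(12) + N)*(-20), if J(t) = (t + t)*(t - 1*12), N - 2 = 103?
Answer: -2100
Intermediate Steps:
N = 105 (N = 2 + 103 = 105)
J(t) = 2*t*(-12 + t) (J(t) = (2*t)*(t - 12) = (2*t)*(-12 + t) = 2*t*(-12 + t))
(J(12) + N)*(-20) = (2*12*(-12 + 12) + 105)*(-20) = (2*12*0 + 105)*(-20) = (0 + 105)*(-20) = 105*(-20) = -2100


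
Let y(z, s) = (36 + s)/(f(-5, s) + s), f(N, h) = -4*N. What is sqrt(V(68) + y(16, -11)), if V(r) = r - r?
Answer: 5/3 ≈ 1.6667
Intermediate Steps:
V(r) = 0
y(z, s) = (36 + s)/(20 + s) (y(z, s) = (36 + s)/(-4*(-5) + s) = (36 + s)/(20 + s))
sqrt(V(68) + y(16, -11)) = sqrt(0 + (36 - 11)/(20 - 11)) = sqrt(0 + 25/9) = sqrt(25/9) = 5/3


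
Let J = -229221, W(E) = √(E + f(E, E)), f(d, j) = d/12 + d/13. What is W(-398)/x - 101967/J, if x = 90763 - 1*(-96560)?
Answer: 33989/76407 + I*√2809482/14611194 ≈ 0.44484 + 0.00011472*I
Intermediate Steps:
f(d, j) = 25*d/156 (f(d, j) = d*(1/12) + d*(1/13) = d/12 + d/13 = 25*d/156)
W(E) = √7059*√E/78 (W(E) = √(E + 25*E/156) = √(181*E/156) = √7059*√E/78)
x = 187323 (x = 90763 + 96560 = 187323)
W(-398)/x - 101967/J = (√7059*√(-398)/78)/187323 - 101967/(-229221) = (√7059*(I*√398)/78)*(1/187323) - 101967*(-1/229221) = (I*√2809482/78)*(1/187323) + 33989/76407 = I*√2809482/14611194 + 33989/76407 = 33989/76407 + I*√2809482/14611194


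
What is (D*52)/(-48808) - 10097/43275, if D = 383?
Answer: -338669819/528041550 ≈ -0.64137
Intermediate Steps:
(D*52)/(-48808) - 10097/43275 = (383*52)/(-48808) - 10097/43275 = 19916*(-1/48808) - 10097*1/43275 = -4979/12202 - 10097/43275 = -338669819/528041550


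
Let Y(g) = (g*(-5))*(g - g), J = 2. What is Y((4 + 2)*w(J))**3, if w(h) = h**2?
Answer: 0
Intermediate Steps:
Y(g) = 0 (Y(g) = -5*g*0 = 0)
Y((4 + 2)*w(J))**3 = 0**3 = 0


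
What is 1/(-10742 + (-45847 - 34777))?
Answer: -1/91366 ≈ -1.0945e-5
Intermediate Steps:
1/(-10742 + (-45847 - 34777)) = 1/(-10742 - 80624) = 1/(-91366) = -1/91366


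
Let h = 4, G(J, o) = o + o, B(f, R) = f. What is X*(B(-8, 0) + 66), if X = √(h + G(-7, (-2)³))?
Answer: 116*I*√3 ≈ 200.92*I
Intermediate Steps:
G(J, o) = 2*o
X = 2*I*√3 (X = √(4 + 2*(-2)³) = √(4 + 2*(-8)) = √(4 - 16) = √(-12) = 2*I*√3 ≈ 3.4641*I)
X*(B(-8, 0) + 66) = (2*I*√3)*(-8 + 66) = (2*I*√3)*58 = 116*I*√3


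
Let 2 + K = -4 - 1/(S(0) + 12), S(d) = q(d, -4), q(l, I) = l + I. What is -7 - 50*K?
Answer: 1197/4 ≈ 299.25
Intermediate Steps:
q(l, I) = I + l
S(d) = -4 + d
K = -49/8 (K = -2 + (-4 - 1/((-4 + 0) + 12)) = -2 + (-4 - 1/(-4 + 12)) = -2 + (-4 - 1/8) = -2 + (-4 - 1*⅛) = -2 + (-4 - ⅛) = -2 - 33/8 = -49/8 ≈ -6.1250)
-7 - 50*K = -7 - 50*(-49/8) = -7 + 1225/4 = 1197/4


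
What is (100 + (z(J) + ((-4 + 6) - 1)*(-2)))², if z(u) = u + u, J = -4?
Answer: 8100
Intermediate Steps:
z(u) = 2*u
(100 + (z(J) + ((-4 + 6) - 1)*(-2)))² = (100 + (2*(-4) + ((-4 + 6) - 1)*(-2)))² = (100 + (-8 + (2 - 1)*(-2)))² = (100 + (-8 + 1*(-2)))² = (100 + (-8 - 2))² = (100 - 10)² = 90² = 8100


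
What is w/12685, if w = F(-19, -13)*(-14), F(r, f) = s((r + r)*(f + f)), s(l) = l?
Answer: -13832/12685 ≈ -1.0904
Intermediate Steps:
F(r, f) = 4*f*r (F(r, f) = (r + r)*(f + f) = (2*r)*(2*f) = 4*f*r)
w = -13832 (w = (4*(-13)*(-19))*(-14) = 988*(-14) = -13832)
w/12685 = -13832/12685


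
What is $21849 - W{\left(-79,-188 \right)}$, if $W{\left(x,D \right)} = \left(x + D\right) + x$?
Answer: $22195$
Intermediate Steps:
$W{\left(x,D \right)} = D + 2 x$ ($W{\left(x,D \right)} = \left(D + x\right) + x = D + 2 x$)
$21849 - W{\left(-79,-188 \right)} = 21849 - \left(-188 + 2 \left(-79\right)\right) = 21849 - \left(-188 - 158\right) = 21849 - -346 = 21849 + 346 = 22195$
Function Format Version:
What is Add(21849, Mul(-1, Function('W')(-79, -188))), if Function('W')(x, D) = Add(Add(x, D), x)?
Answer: 22195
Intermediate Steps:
Function('W')(x, D) = Add(D, Mul(2, x)) (Function('W')(x, D) = Add(Add(D, x), x) = Add(D, Mul(2, x)))
Add(21849, Mul(-1, Function('W')(-79, -188))) = Add(21849, Mul(-1, Add(-188, Mul(2, -79)))) = Add(21849, Mul(-1, Add(-188, -158))) = Add(21849, Mul(-1, -346)) = Add(21849, 346) = 22195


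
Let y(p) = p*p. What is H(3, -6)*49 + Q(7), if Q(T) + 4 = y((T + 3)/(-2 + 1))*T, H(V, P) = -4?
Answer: 500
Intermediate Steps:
y(p) = p²
Q(T) = -4 + T*(-3 - T)² (Q(T) = -4 + ((T + 3)/(-2 + 1))²*T = -4 + ((3 + T)/(-1))²*T = -4 + ((3 + T)*(-1))²*T = -4 + (-3 - T)²*T = -4 + T*(-3 - T)²)
H(3, -6)*49 + Q(7) = -4*49 + (-4 + 7*(3 + 7)²) = -196 + (-4 + 7*10²) = -196 + (-4 + 7*100) = -196 + (-4 + 700) = -196 + 696 = 500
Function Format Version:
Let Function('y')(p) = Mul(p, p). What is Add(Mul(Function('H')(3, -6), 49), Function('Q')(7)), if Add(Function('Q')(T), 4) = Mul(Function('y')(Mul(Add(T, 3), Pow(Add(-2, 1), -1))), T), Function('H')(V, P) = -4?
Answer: 500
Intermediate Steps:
Function('y')(p) = Pow(p, 2)
Function('Q')(T) = Add(-4, Mul(T, Pow(Add(-3, Mul(-1, T)), 2))) (Function('Q')(T) = Add(-4, Mul(Pow(Mul(Add(T, 3), Pow(Add(-2, 1), -1)), 2), T)) = Add(-4, Mul(Pow(Mul(Add(3, T), Pow(-1, -1)), 2), T)) = Add(-4, Mul(Pow(Mul(Add(3, T), -1), 2), T)) = Add(-4, Mul(Pow(Add(-3, Mul(-1, T)), 2), T)) = Add(-4, Mul(T, Pow(Add(-3, Mul(-1, T)), 2))))
Add(Mul(Function('H')(3, -6), 49), Function('Q')(7)) = Add(Mul(-4, 49), Add(-4, Mul(7, Pow(Add(3, 7), 2)))) = Add(-196, Add(-4, Mul(7, Pow(10, 2)))) = Add(-196, Add(-4, Mul(7, 100))) = Add(-196, Add(-4, 700)) = Add(-196, 696) = 500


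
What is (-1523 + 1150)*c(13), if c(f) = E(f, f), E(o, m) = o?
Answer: -4849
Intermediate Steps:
c(f) = f
(-1523 + 1150)*c(13) = (-1523 + 1150)*13 = -373*13 = -4849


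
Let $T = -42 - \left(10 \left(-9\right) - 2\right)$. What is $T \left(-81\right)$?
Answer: $-4050$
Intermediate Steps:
$T = 50$ ($T = -42 - \left(-90 - 2\right) = -42 - -92 = -42 + 92 = 50$)
$T \left(-81\right) = 50 \left(-81\right) = -4050$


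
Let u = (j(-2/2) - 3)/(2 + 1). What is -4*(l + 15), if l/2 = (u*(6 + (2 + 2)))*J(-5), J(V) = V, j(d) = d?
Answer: -1780/3 ≈ -593.33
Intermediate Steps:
u = -4/3 (u = (-2/2 - 3)/(2 + 1) = (-2*½ - 3)/3 = (-1 - 3)*(⅓) = -4*⅓ = -4/3 ≈ -1.3333)
l = 400/3 (l = 2*(-4*(6 + (2 + 2))/3*(-5)) = 2*(-4*(6 + 4)/3*(-5)) = 2*(-4/3*10*(-5)) = 2*(-40/3*(-5)) = 2*(200/3) = 400/3 ≈ 133.33)
-4*(l + 15) = -4*(400/3 + 15) = -4*445/3 = -1780/3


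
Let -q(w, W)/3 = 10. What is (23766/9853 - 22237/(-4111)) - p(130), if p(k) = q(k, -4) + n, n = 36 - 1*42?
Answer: 1775007775/40505683 ≈ 43.821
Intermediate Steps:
q(w, W) = -30 (q(w, W) = -3*10 = -30)
n = -6 (n = 36 - 42 = -6)
p(k) = -36 (p(k) = -30 - 6 = -36)
(23766/9853 - 22237/(-4111)) - p(130) = (23766/9853 - 22237/(-4111)) - 1*(-36) = (23766*(1/9853) - 22237*(-1/4111)) + 36 = (23766/9853 + 22237/4111) + 36 = 316803187/40505683 + 36 = 1775007775/40505683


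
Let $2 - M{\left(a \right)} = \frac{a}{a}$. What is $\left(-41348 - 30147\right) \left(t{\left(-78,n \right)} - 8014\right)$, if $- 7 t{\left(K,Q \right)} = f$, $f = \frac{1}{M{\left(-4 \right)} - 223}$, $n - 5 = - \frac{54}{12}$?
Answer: $\frac{890381213725}{1554} \approx 5.7296 \cdot 10^{8}$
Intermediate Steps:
$M{\left(a \right)} = 1$ ($M{\left(a \right)} = 2 - \frac{a}{a} = 2 - 1 = 1$)
$n = \frac{1}{2}$ ($n = 5 - \frac{54}{12} = 5 - \frac{9}{2} = \frac{1}{2} \approx 0.5$)
$f = - \frac{1}{222}$ ($f = \frac{1}{1 - 223} = \frac{1}{-222} = - \frac{1}{222} \approx -0.0045045$)
$t{\left(K,Q \right)} = \frac{1}{1554}$ ($t{\left(K,Q \right)} = \left(- \frac{1}{7}\right) \left(- \frac{1}{222}\right) = \frac{1}{1554}$)
$\left(-41348 - 30147\right) \left(t{\left(-78,n \right)} - 8014\right) = \left(-41348 - 30147\right) \left(\frac{1}{1554} - 8014\right) = \left(-71495\right) \left(- \frac{12453755}{1554}\right) = \frac{890381213725}{1554}$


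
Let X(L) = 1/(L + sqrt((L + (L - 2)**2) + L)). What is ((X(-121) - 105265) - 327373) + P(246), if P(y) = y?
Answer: -106368311/246 + sqrt(14887)/246 ≈ -4.3239e+5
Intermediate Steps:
X(L) = 1/(L + sqrt((-2 + L)**2 + 2*L)) (X(L) = 1/(L + sqrt((L + (-2 + L)**2) + L)) = 1/(L + sqrt((-2 + L)**2 + 2*L)))
((X(-121) - 105265) - 327373) + P(246) = ((1/(-121 + sqrt((-2 - 121)**2 + 2*(-121))) - 105265) - 327373) + 246 = ((1/(-121 + sqrt((-123)**2 - 242)) - 105265) - 327373) + 246 = ((1/(-121 + sqrt(15129 - 242)) - 105265) - 327373) + 246 = ((1/(-121 + sqrt(14887)) - 105265) - 327373) + 246 = ((-105265 + 1/(-121 + sqrt(14887))) - 327373) + 246 = (-432638 + 1/(-121 + sqrt(14887))) + 246 = -432392 + 1/(-121 + sqrt(14887))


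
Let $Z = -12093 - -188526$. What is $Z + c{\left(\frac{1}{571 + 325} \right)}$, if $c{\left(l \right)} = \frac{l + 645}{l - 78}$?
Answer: $\frac{12329795150}{69887} \approx 1.7642 \cdot 10^{5}$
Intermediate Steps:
$Z = 176433$ ($Z = -12093 + 188526 = 176433$)
$c{\left(l \right)} = \frac{645 + l}{-78 + l}$
$Z + c{\left(\frac{1}{571 + 325} \right)} = 176433 + \frac{645 + \frac{1}{571 + 325}}{-78 + \frac{1}{571 + 325}} = 176433 + \frac{645 + \frac{1}{896}}{-78 + \frac{1}{896}} = 176433 + \frac{1}{- \frac{69887}{896}} \cdot \frac{577921}{896} = 176433 - \frac{577921}{69887} = \frac{12329795150}{69887}$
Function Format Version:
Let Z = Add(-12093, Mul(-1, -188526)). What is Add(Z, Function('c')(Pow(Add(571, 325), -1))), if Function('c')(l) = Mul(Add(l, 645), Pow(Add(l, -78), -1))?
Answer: Rational(12329795150, 69887) ≈ 1.7642e+5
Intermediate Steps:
Z = 176433 (Z = Add(-12093, 188526) = 176433)
Function('c')(l) = Mul(Pow(Add(-78, l), -1), Add(645, l)) (Function('c')(l) = Mul(Add(645, l), Pow(Add(-78, l), -1)) = Mul(Pow(Add(-78, l), -1), Add(645, l)))
Add(Z, Function('c')(Pow(Add(571, 325), -1))) = Add(176433, Mul(Pow(Add(-78, Pow(Add(571, 325), -1)), -1), Add(645, Pow(Add(571, 325), -1)))) = Add(176433, Mul(Pow(Add(-78, Pow(896, -1)), -1), Add(645, Pow(896, -1)))) = Add(176433, Mul(Pow(Add(-78, Rational(1, 896)), -1), Add(645, Rational(1, 896)))) = Add(176433, Mul(Pow(Rational(-69887, 896), -1), Rational(577921, 896))) = Add(176433, Mul(Rational(-896, 69887), Rational(577921, 896))) = Add(176433, Rational(-577921, 69887)) = Rational(12329795150, 69887)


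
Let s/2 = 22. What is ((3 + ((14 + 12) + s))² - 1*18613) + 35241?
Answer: 21957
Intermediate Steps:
s = 44 (s = 2*22 = 44)
((3 + ((14 + 12) + s))² - 1*18613) + 35241 = ((3 + ((14 + 12) + 44))² - 1*18613) + 35241 = ((3 + (26 + 44))² - 18613) + 35241 = ((3 + 70)² - 18613) + 35241 = (73² - 18613) + 35241 = (5329 - 18613) + 35241 = -13284 + 35241 = 21957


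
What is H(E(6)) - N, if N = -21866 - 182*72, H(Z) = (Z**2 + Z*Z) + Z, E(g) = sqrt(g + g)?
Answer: 34994 + 2*sqrt(3) ≈ 34997.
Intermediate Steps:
E(g) = sqrt(2)*sqrt(g) (E(g) = sqrt(2*g) = sqrt(2)*sqrt(g))
H(Z) = Z + 2*Z**2 (H(Z) = (Z**2 + Z**2) + Z = 2*Z**2 + Z = Z + 2*Z**2)
N = -34970 (N = -21866 - 1*13104 = -21866 - 13104 = -34970)
H(E(6)) - N = (sqrt(2)*sqrt(6))*(1 + 2*(sqrt(2)*sqrt(6))) - 1*(-34970) = (2*sqrt(3))*(1 + 2*(2*sqrt(3))) + 34970 = (2*sqrt(3))*(1 + 4*sqrt(3)) + 34970 = 2*sqrt(3)*(1 + 4*sqrt(3)) + 34970 = 34970 + 2*sqrt(3)*(1 + 4*sqrt(3))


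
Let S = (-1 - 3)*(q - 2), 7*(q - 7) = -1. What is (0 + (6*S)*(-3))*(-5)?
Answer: -12240/7 ≈ -1748.6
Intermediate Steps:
q = 48/7 (q = 7 + (⅐)*(-1) = 7 - ⅐ = 48/7 ≈ 6.8571)
S = -136/7 (S = (-1 - 3)*(48/7 - 2) = -4*34/7 = -136/7 ≈ -19.429)
(0 + (6*S)*(-3))*(-5) = (0 + (6*(-136/7))*(-3))*(-5) = (0 - 816/7*(-3))*(-5) = (0 + 2448/7)*(-5) = (2448/7)*(-5) = -12240/7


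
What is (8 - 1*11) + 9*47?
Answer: 420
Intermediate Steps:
(8 - 1*11) + 9*47 = (8 - 11) + 423 = -3 + 423 = 420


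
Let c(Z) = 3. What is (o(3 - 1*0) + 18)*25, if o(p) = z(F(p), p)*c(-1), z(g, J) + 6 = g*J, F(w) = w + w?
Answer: 1350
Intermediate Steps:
F(w) = 2*w
z(g, J) = -6 + J*g (z(g, J) = -6 + g*J = -6 + J*g)
o(p) = -18 + 6*p² (o(p) = (-6 + p*(2*p))*3 = (-6 + 2*p²)*3 = -18 + 6*p²)
(o(3 - 1*0) + 18)*25 = ((-18 + 6*(3 - 1*0)²) + 18)*25 = ((-18 + 6*(3 + 0)²) + 18)*25 = ((-18 + 6*3²) + 18)*25 = ((-18 + 6*9) + 18)*25 = ((-18 + 54) + 18)*25 = (36 + 18)*25 = 54*25 = 1350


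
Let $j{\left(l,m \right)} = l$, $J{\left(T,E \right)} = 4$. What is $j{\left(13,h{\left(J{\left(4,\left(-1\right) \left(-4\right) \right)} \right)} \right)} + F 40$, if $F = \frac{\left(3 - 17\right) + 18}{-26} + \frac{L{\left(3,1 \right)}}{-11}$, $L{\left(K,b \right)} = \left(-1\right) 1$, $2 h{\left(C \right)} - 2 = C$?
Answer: $\frac{1499}{143} \approx 10.483$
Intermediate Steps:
$h{\left(C \right)} = 1 + \frac{C}{2}$
$L{\left(K,b \right)} = -1$
$F = - \frac{9}{143}$ ($F = \frac{\left(3 - 17\right) + 18}{-26} - \frac{1}{-11} = \left(-14 + 18\right) \left(- \frac{1}{26}\right) - - \frac{1}{11} = 4 \left(- \frac{1}{26}\right) + \frac{1}{11} = - \frac{2}{13} + \frac{1}{11} = - \frac{9}{143} \approx -0.062937$)
$j{\left(13,h{\left(J{\left(4,\left(-1\right) \left(-4\right) \right)} \right)} \right)} + F 40 = 13 - \frac{360}{143} = \frac{1499}{143}$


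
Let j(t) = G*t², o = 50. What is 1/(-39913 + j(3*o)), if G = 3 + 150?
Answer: 1/3402587 ≈ 2.9389e-7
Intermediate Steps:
G = 153
j(t) = 153*t²
1/(-39913 + j(3*o)) = 1/(-39913 + 153*(3*50)²) = 1/(-39913 + 153*150²) = 1/(-39913 + 153*22500) = 1/(-39913 + 3442500) = 1/3402587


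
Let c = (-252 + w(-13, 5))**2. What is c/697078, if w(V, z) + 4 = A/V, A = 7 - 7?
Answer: 32768/348539 ≈ 0.094015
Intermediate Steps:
A = 0
w(V, z) = -4 (w(V, z) = -4 + 0/V = -4 + 0 = -4)
c = 65536 (c = (-252 - 4)**2 = (-256)**2 = 65536)
c/697078 = 65536/697078 = 65536*(1/697078) = 32768/348539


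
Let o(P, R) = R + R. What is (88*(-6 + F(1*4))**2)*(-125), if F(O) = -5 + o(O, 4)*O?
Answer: -4851000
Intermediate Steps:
o(P, R) = 2*R
F(O) = -5 + 8*O (F(O) = -5 + (2*4)*O = -5 + 8*O)
(88*(-6 + F(1*4))**2)*(-125) = (88*(-6 + (-5 + 8*(1*4)))**2)*(-125) = (88*(-6 + (-5 + 8*4))**2)*(-125) = (88*(-6 + (-5 + 32))**2)*(-125) = (88*(-6 + 27)**2)*(-125) = (88*21**2)*(-125) = (88*441)*(-125) = 38808*(-125) = -4851000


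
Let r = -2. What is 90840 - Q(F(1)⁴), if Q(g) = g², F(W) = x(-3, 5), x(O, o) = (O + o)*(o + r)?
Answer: -1588776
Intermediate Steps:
x(O, o) = (-2 + o)*(O + o) (x(O, o) = (O + o)*(o - 2) = (O + o)*(-2 + o) = (-2 + o)*(O + o))
F(W) = 6 (F(W) = 5² - 2*(-3) - 2*5 - 3*5 = 25 + 6 - 10 - 15 = 6)
90840 - Q(F(1)⁴) = 90840 - (6⁴)² = 90840 - 1*1296² = 90840 - 1*1679616 = 90840 - 1679616 = -1588776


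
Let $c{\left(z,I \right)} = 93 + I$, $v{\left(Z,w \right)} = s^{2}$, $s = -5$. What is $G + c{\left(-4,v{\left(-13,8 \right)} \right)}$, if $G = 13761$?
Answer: $13879$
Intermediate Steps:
$v{\left(Z,w \right)} = 25$ ($v{\left(Z,w \right)} = \left(-5\right)^{2} = 25$)
$G + c{\left(-4,v{\left(-13,8 \right)} \right)} = 13761 + \left(93 + 25\right) = 13761 + 118 = 13879$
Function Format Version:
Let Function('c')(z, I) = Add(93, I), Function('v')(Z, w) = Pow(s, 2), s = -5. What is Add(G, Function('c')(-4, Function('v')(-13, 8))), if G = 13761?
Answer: 13879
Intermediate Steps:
Function('v')(Z, w) = 25 (Function('v')(Z, w) = Pow(-5, 2) = 25)
Add(G, Function('c')(-4, Function('v')(-13, 8))) = Add(13761, Add(93, 25)) = Add(13761, 118) = 13879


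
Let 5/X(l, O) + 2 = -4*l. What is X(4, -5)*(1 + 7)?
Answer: -20/9 ≈ -2.2222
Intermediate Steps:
X(l, O) = 5/(-2 - 4*l)
X(4, -5)*(1 + 7) = (-5/(2 + 4*4))*(1 + 7) = -5/(2 + 16)*8 = -5/18*8 = -20/9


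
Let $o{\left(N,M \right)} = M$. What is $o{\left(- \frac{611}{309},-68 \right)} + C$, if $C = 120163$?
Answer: $120095$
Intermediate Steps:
$o{\left(- \frac{611}{309},-68 \right)} + C = -68 + 120163 = 120095$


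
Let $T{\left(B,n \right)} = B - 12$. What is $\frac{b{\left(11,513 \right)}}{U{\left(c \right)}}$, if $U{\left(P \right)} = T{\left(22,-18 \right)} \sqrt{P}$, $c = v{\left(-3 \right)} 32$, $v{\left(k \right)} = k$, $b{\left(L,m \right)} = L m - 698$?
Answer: $- \frac{989 i \sqrt{6}}{48} \approx - 50.47 i$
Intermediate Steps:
$T{\left(B,n \right)} = -12 + B$
$b{\left(L,m \right)} = -698 + L m$
$c = -96$ ($c = \left(-3\right) 32 = -96$)
$U{\left(P \right)} = 10 \sqrt{P}$ ($U{\left(P \right)} = \left(-12 + 22\right) \sqrt{P} = 10 \sqrt{P}$)
$\frac{b{\left(11,513 \right)}}{U{\left(c \right)}} = \frac{-698 + 11 \cdot 513}{10 \sqrt{-96}} = \frac{-698 + 5643}{10 \cdot 4 i \sqrt{6}} = \frac{4945}{40 i \sqrt{6}} = 4945 \left(- \frac{i \sqrt{6}}{240}\right) = - \frac{989 i \sqrt{6}}{48}$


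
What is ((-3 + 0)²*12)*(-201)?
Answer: -21708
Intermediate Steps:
((-3 + 0)²*12)*(-201) = ((-3)²*12)*(-201) = (9*12)*(-201) = 108*(-201) = -21708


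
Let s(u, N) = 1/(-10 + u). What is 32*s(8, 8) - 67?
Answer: -83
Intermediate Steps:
32*s(8, 8) - 67 = 32/(-10 + 8) - 67 = 32/(-2) - 67 = 32*(-½) - 67 = -16 - 67 = -83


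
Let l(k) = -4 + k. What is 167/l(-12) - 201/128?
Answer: -1537/128 ≈ -12.008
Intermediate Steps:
167/l(-12) - 201/128 = 167/(-4 - 12) - 201/128 = 167/(-16) - 201*1/128 = 167*(-1/16) - 201/128 = -167/16 - 201/128 = -1537/128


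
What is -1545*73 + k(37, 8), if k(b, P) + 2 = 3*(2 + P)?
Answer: -112757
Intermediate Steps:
k(b, P) = 4 + 3*P (k(b, P) = -2 + 3*(2 + P) = -2 + (6 + 3*P) = 4 + 3*P)
-1545*73 + k(37, 8) = -1545*73 + (4 + 3*8) = -112785 + (4 + 24) = -112785 + 28 = -112757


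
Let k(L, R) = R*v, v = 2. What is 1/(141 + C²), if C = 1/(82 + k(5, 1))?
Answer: 7056/994897 ≈ 0.0070922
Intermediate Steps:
k(L, R) = 2*R (k(L, R) = R*2 = 2*R)
C = 1/84 (C = 1/(82 + 2*1) = 1/(82 + 2) = 1/84 ≈ 0.011905)
1/(141 + C²) = 1/(141 + (1/84)²) = 1/(141 + 1/7056) = 1/(994897/7056) = 7056/994897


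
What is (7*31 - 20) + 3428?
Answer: 3625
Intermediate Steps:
(7*31 - 20) + 3428 = (217 - 20) + 3428 = 197 + 3428 = 3625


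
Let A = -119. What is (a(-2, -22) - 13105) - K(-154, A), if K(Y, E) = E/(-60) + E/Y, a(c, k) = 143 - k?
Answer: -8542219/660 ≈ -12943.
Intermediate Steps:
K(Y, E) = -E/60 + E/Y (K(Y, E) = E*(-1/60) + E/Y = -E/60 + E/Y)
(a(-2, -22) - 13105) - K(-154, A) = ((143 - 1*(-22)) - 13105) - (-1/60*(-119) - 119/(-154)) = ((143 + 22) - 13105) - (119/60 - 119*(-1/154)) = (165 - 13105) - (119/60 + 17/22) = -12940 - 1*1819/660 = -12940 - 1819/660 = -8542219/660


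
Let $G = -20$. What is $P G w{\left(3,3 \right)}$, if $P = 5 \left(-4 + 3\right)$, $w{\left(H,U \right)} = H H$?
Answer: $900$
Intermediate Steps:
$w{\left(H,U \right)} = H^{2}$
$P = -5$ ($P = 5 \left(-1\right) = -5$)
$P G w{\left(3,3 \right)} = \left(-5\right) \left(-20\right) 3^{2} = 100 \cdot 9 = 900$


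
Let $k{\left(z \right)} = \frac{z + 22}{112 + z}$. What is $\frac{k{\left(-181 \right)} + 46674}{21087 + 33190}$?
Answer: $\frac{1073555}{1248371} \approx 0.85996$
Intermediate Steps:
$k{\left(z \right)} = \frac{22 + z}{112 + z}$
$\frac{k{\left(-181 \right)} + 46674}{21087 + 33190} = \frac{\frac{22 - 181}{112 - 181} + 46674}{21087 + 33190} = \frac{\frac{1}{-69} \left(-159\right) + 46674}{54277} = \left(\left(- \frac{1}{69}\right) \left(-159\right) + 46674\right) \frac{1}{54277} = \left(\frac{53}{23} + 46674\right) \frac{1}{54277} = \frac{1073555}{23} \cdot \frac{1}{54277} = \frac{1073555}{1248371}$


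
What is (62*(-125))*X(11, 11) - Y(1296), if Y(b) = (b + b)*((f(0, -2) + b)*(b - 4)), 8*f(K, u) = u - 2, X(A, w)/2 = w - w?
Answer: -4338453312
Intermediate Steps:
X(A, w) = 0 (X(A, w) = 2*(w - w) = 2*0 = 0)
f(K, u) = -¼ + u/8 (f(K, u) = (u - 2)/8 = (-2 + u)/8 = -¼ + u/8)
Y(b) = 2*b*(-4 + b)*(-½ + b) (Y(b) = (b + b)*(((-¼ + (⅛)*(-2)) + b)*(b - 4)) = (2*b)*(((-¼ - ¼) + b)*(-4 + b)) = (2*b)*((-½ + b)*(-4 + b)) = (2*b)*((-4 + b)*(-½ + b)) = 2*b*(-4 + b)*(-½ + b))
(62*(-125))*X(11, 11) - Y(1296) = (62*(-125))*0 - 1296*(4 - 9*1296 + 2*1296²) = -7750*0 - 1296*(4 - 11664 + 2*1679616) = 0 - 1296*(4 - 11664 + 3359232) = 0 - 1296*3347572 = 0 - 1*4338453312 = 0 - 4338453312 = -4338453312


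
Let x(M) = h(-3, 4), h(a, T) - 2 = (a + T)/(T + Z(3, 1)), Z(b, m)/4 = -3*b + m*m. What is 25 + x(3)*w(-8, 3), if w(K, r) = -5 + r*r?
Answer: 230/7 ≈ 32.857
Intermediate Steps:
Z(b, m) = -12*b + 4*m**2 (Z(b, m) = 4*(-3*b + m*m) = 4*(-3*b + m**2) = 4*(m**2 - 3*b) = -12*b + 4*m**2)
w(K, r) = -5 + r**2
h(a, T) = 2 + (T + a)/(-32 + T) (h(a, T) = 2 + (a + T)/(T + (-12*3 + 4*1**2)) = 2 + (T + a)/(T + (-36 + 4*1)) = 2 + (T + a)/(T + (-36 + 4)) = 2 + (T + a)/(T - 32) = 2 + (T + a)/(-32 + T))
x(M) = 55/28 (x(M) = (-64 - 3 + 3*4)/(-32 + 4) = (-64 - 3 + 12)/(-28) = -1/28*(-55) = 55/28)
25 + x(3)*w(-8, 3) = 25 + 55*(-5 + 3**2)/28 = 25 + 55*(-5 + 9)/28 = 25 + (55/28)*4 = 25 + 55/7 = 230/7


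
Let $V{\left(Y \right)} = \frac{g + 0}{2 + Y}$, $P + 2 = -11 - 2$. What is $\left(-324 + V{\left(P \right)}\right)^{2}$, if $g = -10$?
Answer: $\frac{17656804}{169} \approx 1.0448 \cdot 10^{5}$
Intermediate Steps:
$P = -15$ ($P = -2 - 13 = -15$)
$V{\left(Y \right)} = - \frac{10}{2 + Y}$ ($V{\left(Y \right)} = \frac{-10 + 0}{2 + Y} = - \frac{10}{2 + Y}$)
$\left(-324 + V{\left(P \right)}\right)^{2} = \left(-324 - \frac{10}{2 - 15}\right)^{2} = \left(-324 - \frac{10}{-13}\right)^{2} = \left(-324 - - \frac{10}{13}\right)^{2} = \left(-324 + \frac{10}{13}\right)^{2} = \left(- \frac{4202}{13}\right)^{2} = \frac{17656804}{169}$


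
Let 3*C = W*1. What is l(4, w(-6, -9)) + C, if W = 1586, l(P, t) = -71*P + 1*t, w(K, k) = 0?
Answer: 734/3 ≈ 244.67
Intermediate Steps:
l(P, t) = t - 71*P (l(P, t) = -71*P + t = t - 71*P)
C = 1586/3 (C = (1586*1)/3 = (⅓)*1586 = 1586/3 ≈ 528.67)
l(4, w(-6, -9)) + C = (0 - 71*4) + 1586/3 = (0 - 284) + 1586/3 = -284 + 1586/3 = 734/3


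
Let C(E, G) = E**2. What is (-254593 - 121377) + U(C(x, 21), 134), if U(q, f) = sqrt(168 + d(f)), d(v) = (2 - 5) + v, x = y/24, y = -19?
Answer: -375970 + sqrt(299) ≈ -3.7595e+5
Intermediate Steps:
x = -19/24 ≈ -0.79167
d(v) = -3 + v
U(q, f) = sqrt(165 + f) (U(q, f) = sqrt(168 + (-3 + f)) = sqrt(165 + f))
(-254593 - 121377) + U(C(x, 21), 134) = (-254593 - 121377) + sqrt(165 + 134) = -375970 + sqrt(299)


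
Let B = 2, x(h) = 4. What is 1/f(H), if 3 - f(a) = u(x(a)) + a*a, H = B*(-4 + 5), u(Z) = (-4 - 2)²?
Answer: -1/37 ≈ -0.027027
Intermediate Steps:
u(Z) = 36 (u(Z) = (-6)² = 36)
H = 2 (H = 2*(-4 + 5) = 2*1 = 2)
f(a) = -33 - a² (f(a) = 3 - (36 + a*a) = 3 - (36 + a²) = 3 + (-36 - a²) = -33 - a²)
1/f(H) = 1/(-33 - 1*2²) = 1/(-33 - 1*4) = 1/(-33 - 4) = 1/(-37) = -1/37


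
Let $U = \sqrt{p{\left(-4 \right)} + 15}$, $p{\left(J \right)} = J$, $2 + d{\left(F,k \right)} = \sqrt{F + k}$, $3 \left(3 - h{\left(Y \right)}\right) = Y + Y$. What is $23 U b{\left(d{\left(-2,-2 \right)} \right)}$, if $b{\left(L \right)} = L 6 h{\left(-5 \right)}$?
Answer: $1748 \sqrt{11} \left(-1 + i\right) \approx -5797.5 + 5797.5 i$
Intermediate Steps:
$h{\left(Y \right)} = 3 - \frac{2 Y}{3}$ ($h{\left(Y \right)} = 3 - \frac{Y + Y}{3} = 3 - \frac{2 Y}{3}$)
$d{\left(F,k \right)} = -2 + \sqrt{F + k}$
$b{\left(L \right)} = 38 L$ ($b{\left(L \right)} = L 6 \left(3 - - \frac{10}{3}\right) = 6 L \left(3 + \frac{10}{3}\right) = 6 L \frac{19}{3} = 38 L$)
$U = \sqrt{11}$ ($U = \sqrt{-4 + 15} = \sqrt{11} \approx 3.3166$)
$23 U b{\left(d{\left(-2,-2 \right)} \right)} = 23 \sqrt{11} \cdot 38 \left(-2 + \sqrt{-2 - 2}\right) = 23 \sqrt{11} \cdot 38 \left(-2 + \sqrt{-4}\right) = 23 \sqrt{11} \cdot 38 \left(-2 + 2 i\right) = 23 \sqrt{11} \left(-76 + 76 i\right)$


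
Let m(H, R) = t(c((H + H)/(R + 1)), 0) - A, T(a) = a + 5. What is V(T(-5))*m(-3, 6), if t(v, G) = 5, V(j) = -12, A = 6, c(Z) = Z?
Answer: 12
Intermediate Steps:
T(a) = 5 + a
m(H, R) = -1 (m(H, R) = 5 - 1*6 = 5 - 6 = -1)
V(T(-5))*m(-3, 6) = -12*(-1) = 12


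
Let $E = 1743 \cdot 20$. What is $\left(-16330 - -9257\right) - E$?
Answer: $-41933$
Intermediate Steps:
$E = 34860$
$\left(-16330 - -9257\right) - E = \left(-16330 - -9257\right) - 34860 = \left(-16330 + 9257\right) - 34860 = -7073 - 34860 = -41933$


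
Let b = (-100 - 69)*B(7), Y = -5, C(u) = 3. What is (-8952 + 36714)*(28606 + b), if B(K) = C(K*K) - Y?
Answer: 756625548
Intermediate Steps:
B(K) = 8 (B(K) = 3 - 1*(-5) = 3 + 5 = 8)
b = -1352 (b = (-100 - 69)*8 = -169*8 = -1352)
(-8952 + 36714)*(28606 + b) = (-8952 + 36714)*(28606 - 1352) = 27762*27254 = 756625548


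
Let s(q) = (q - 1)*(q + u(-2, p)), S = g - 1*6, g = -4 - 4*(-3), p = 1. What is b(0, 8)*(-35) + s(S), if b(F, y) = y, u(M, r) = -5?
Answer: -283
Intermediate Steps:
g = 8 (g = -4 + 12 = 8)
S = 2 (S = 8 - 1*6 = 8 - 6 = 2)
s(q) = (-1 + q)*(-5 + q) (s(q) = (q - 1)*(q - 5) = (-1 + q)*(-5 + q))
b(0, 8)*(-35) + s(S) = 8*(-35) + (5 + 2² - 6*2) = -280 + (5 + 4 - 12) = -280 - 3 = -283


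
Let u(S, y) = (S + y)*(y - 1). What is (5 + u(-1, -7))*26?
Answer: 1794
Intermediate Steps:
u(S, y) = (-1 + y)*(S + y) (u(S, y) = (S + y)*(-1 + y) = (-1 + y)*(S + y))
(5 + u(-1, -7))*26 = (5 + ((-7)² - 1*(-1) - 1*(-7) - 1*(-7)))*26 = (5 + (49 + 1 + 7 + 7))*26 = (5 + 64)*26 = 69*26 = 1794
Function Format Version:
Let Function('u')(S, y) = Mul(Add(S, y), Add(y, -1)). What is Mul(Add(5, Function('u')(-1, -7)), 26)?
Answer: 1794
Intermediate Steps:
Function('u')(S, y) = Mul(Add(-1, y), Add(S, y)) (Function('u')(S, y) = Mul(Add(S, y), Add(-1, y)) = Mul(Add(-1, y), Add(S, y)))
Mul(Add(5, Function('u')(-1, -7)), 26) = Mul(Add(5, Add(Pow(-7, 2), Mul(-1, -1), Mul(-1, -7), Mul(-1, -7))), 26) = Mul(Add(5, Add(49, 1, 7, 7)), 26) = Mul(Add(5, 64), 26) = Mul(69, 26) = 1794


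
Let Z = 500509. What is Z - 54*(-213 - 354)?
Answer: 531127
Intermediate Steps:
Z - 54*(-213 - 354) = 500509 - 54*(-213 - 354) = 500509 - 54*(-567) = 500509 + 30618 = 531127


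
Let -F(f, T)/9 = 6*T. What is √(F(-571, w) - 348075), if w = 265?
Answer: 3*I*√40265 ≈ 601.98*I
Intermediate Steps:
F(f, T) = -54*T
√(F(-571, w) - 348075) = √(-54*265 - 348075) = √(-14310 - 348075) = √(-362385) = 3*I*√40265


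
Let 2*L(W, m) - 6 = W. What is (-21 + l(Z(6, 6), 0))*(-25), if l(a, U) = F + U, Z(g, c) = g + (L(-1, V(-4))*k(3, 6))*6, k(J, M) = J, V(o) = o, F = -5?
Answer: 650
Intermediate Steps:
L(W, m) = 3 + W/2
Z(g, c) = 45 + g (Z(g, c) = g + ((3 + (1/2)*(-1))*3)*6 = g + ((3 - 1/2)*3)*6 = g + ((5/2)*3)*6 = g + (15/2)*6 = g + 45 = 45 + g)
l(a, U) = -5 + U
(-21 + l(Z(6, 6), 0))*(-25) = (-21 + (-5 + 0))*(-25) = (-21 - 5)*(-25) = -26*(-25) = 650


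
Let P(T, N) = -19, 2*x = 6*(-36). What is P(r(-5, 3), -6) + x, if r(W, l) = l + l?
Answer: -127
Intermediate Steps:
r(W, l) = 2*l
x = -108 (x = (6*(-36))/2 = (½)*(-216) = -108)
P(r(-5, 3), -6) + x = -19 - 108 = -127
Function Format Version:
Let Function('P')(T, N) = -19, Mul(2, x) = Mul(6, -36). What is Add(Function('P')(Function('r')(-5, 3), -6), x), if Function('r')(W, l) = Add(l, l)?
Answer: -127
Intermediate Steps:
Function('r')(W, l) = Mul(2, l)
x = -108 (x = Mul(Rational(1, 2), Mul(6, -36)) = Mul(Rational(1, 2), -216) = -108)
Add(Function('P')(Function('r')(-5, 3), -6), x) = Add(-19, -108) = -127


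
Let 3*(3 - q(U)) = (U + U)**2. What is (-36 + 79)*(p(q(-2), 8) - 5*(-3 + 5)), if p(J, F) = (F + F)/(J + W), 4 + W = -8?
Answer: -478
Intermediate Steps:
W = -12 (W = -4 - 8 = -12)
q(U) = 3 - 4*U**2/3 (q(U) = 3 - (U + U)**2/3 = 3 - 4*U**2/3)
p(J, F) = 2*F/(-12 + J) (p(J, F) = (F + F)/(J - 12) = (2*F)/(-12 + J) = 2*F/(-12 + J))
(-36 + 79)*(p(q(-2), 8) - 5*(-3 + 5)) = (-36 + 79)*(2*8/(-12 + (3 - 4/3*(-2)**2)) - 5*(-3 + 5)) = 43*(2*8/(-12 + (3 - 4/3*4)) - 5*2) = 43*(2*8/(-12 + (3 - 16/3)) - 10) = 43*(2*8/(-12 - 7/3) - 10) = 43*(2*8/(-43/3) - 10) = 43*(2*8*(-3/43) - 10) = 43*(-48/43 - 10) = 43*(-478/43) = -478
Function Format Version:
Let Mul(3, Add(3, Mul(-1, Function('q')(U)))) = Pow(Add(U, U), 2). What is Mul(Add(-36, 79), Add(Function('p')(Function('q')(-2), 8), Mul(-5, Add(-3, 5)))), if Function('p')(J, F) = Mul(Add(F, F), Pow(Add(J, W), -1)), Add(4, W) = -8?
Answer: -478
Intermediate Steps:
W = -12 (W = Add(-4, -8) = -12)
Function('q')(U) = Add(3, Mul(Rational(-4, 3), Pow(U, 2))) (Function('q')(U) = Add(3, Mul(Rational(-1, 3), Pow(Add(U, U), 2))) = Add(3, Mul(Rational(-1, 3), Pow(Mul(2, U), 2))) = Add(3, Mul(Rational(-1, 3), Mul(4, Pow(U, 2)))) = Add(3, Mul(Rational(-4, 3), Pow(U, 2))))
Function('p')(J, F) = Mul(2, F, Pow(Add(-12, J), -1)) (Function('p')(J, F) = Mul(Add(F, F), Pow(Add(J, -12), -1)) = Mul(Mul(2, F), Pow(Add(-12, J), -1)) = Mul(2, F, Pow(Add(-12, J), -1)))
Mul(Add(-36, 79), Add(Function('p')(Function('q')(-2), 8), Mul(-5, Add(-3, 5)))) = Mul(Add(-36, 79), Add(Mul(2, 8, Pow(Add(-12, Add(3, Mul(Rational(-4, 3), Pow(-2, 2)))), -1)), Mul(-5, Add(-3, 5)))) = Mul(43, Add(Mul(2, 8, Pow(Add(-12, Add(3, Mul(Rational(-4, 3), 4))), -1)), Mul(-5, 2))) = Mul(43, Add(Mul(2, 8, Pow(Add(-12, Add(3, Rational(-16, 3))), -1)), -10)) = Mul(43, Add(Mul(2, 8, Pow(Add(-12, Rational(-7, 3)), -1)), -10)) = Mul(43, Add(Mul(2, 8, Pow(Rational(-43, 3), -1)), -10)) = Mul(43, Add(Mul(2, 8, Rational(-3, 43)), -10)) = Mul(43, Add(Rational(-48, 43), -10)) = Mul(43, Rational(-478, 43)) = -478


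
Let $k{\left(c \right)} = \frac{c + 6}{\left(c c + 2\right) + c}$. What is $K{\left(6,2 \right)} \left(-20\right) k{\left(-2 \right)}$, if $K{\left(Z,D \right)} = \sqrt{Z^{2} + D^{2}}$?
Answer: $- 40 \sqrt{10} \approx -126.49$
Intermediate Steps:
$K{\left(Z,D \right)} = \sqrt{D^{2} + Z^{2}}$
$k{\left(c \right)} = \frac{6 + c}{2 + c + c^{2}}$ ($k{\left(c \right)} = \frac{6 + c}{\left(c^{2} + 2\right) + c} = \frac{6 + c}{\left(2 + c^{2}\right) + c} = \frac{6 + c}{2 + c + c^{2}}$)
$K{\left(6,2 \right)} \left(-20\right) k{\left(-2 \right)} = \sqrt{2^{2} + 6^{2}} \left(-20\right) \frac{6 - 2}{2 - 2 + \left(-2\right)^{2}} = \sqrt{4 + 36} \left(-20\right) \frac{1}{2 - 2 + 4} \cdot 4 = \sqrt{40} \left(-20\right) \frac{1}{4} \cdot 4 = 2 \sqrt{10} \left(-20\right) \frac{1}{4} \cdot 4 = - 40 \sqrt{10} \cdot 1 = - 40 \sqrt{10}$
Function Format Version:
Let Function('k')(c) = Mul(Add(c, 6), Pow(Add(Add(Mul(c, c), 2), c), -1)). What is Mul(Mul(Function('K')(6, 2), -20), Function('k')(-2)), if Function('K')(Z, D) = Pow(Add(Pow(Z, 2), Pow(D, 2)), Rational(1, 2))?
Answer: Mul(-40, Pow(10, Rational(1, 2))) ≈ -126.49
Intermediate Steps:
Function('K')(Z, D) = Pow(Add(Pow(D, 2), Pow(Z, 2)), Rational(1, 2))
Function('k')(c) = Mul(Pow(Add(2, c, Pow(c, 2)), -1), Add(6, c)) (Function('k')(c) = Mul(Add(6, c), Pow(Add(Add(Pow(c, 2), 2), c), -1)) = Mul(Add(6, c), Pow(Add(Add(2, Pow(c, 2)), c), -1)) = Mul(Add(6, c), Pow(Add(2, c, Pow(c, 2)), -1)) = Mul(Pow(Add(2, c, Pow(c, 2)), -1), Add(6, c)))
Mul(Mul(Function('K')(6, 2), -20), Function('k')(-2)) = Mul(Mul(Pow(Add(Pow(2, 2), Pow(6, 2)), Rational(1, 2)), -20), Mul(Pow(Add(2, -2, Pow(-2, 2)), -1), Add(6, -2))) = Mul(Mul(Pow(Add(4, 36), Rational(1, 2)), -20), Mul(Pow(Add(2, -2, 4), -1), 4)) = Mul(Mul(Pow(40, Rational(1, 2)), -20), Mul(Pow(4, -1), 4)) = Mul(Mul(Mul(2, Pow(10, Rational(1, 2))), -20), Mul(Rational(1, 4), 4)) = Mul(Mul(-40, Pow(10, Rational(1, 2))), 1) = Mul(-40, Pow(10, Rational(1, 2)))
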